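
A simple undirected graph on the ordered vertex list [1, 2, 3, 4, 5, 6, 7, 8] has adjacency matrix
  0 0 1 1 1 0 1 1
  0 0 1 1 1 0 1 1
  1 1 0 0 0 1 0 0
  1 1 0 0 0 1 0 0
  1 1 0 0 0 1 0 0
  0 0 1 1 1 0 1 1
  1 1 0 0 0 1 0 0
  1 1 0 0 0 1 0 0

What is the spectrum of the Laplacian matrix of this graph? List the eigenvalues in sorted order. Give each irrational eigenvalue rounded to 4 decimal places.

Each diagonal entry of L is the vertex degree and each off-diagonal entry is -1 where an edge is present, 0 otherwise; in the order [1, 2, 3, 4, 5, 6, 7, 8] the diagonal is [5, 5, 3, 3, 3, 5, 3, 3]. Since every row of L sums to 0, the all-ones vector is in the kernel and 0 is an eigenvalue. There is one zero in the spectrum, matching the 1 component.

[0, 3, 3, 3, 3, 5, 5, 8]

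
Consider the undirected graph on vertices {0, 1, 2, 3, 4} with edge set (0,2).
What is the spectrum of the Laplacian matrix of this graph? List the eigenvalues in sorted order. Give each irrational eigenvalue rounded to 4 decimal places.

Each diagonal entry of L is the vertex degree and each off-diagonal entry is -1 where an edge is present, 0 otherwise; in the order [0, 1, 2, 3, 4] the diagonal is [1, 0, 1, 0, 0]. Since every row of L sums to 0, the all-ones vector is in the kernel and 0 is an eigenvalue. The 4 zero eigenvalues correspond to the 4 connected components. There are 4 zeros in the spectrum, matching the 4 components. The eigenvalues sum to 2, which equals trace(L) = 2|E|.

[0, 0, 0, 0, 2]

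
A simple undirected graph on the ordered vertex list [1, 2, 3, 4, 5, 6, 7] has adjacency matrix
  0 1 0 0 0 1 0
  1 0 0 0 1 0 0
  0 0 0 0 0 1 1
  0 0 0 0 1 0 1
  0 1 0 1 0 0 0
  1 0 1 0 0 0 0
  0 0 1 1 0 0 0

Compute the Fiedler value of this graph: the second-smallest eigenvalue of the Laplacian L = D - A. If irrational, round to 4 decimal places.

Reading degrees in the order [1, 2, 3, 4, 5, 6, 7] gives [2, 2, 2, 2, 2, 2, 2]; set D = diag(2, 2, 2, 2, 2, 2, 2) and form L = D - A. Computing the eigenvalues of L and sorting gives [0, 0.7530, 0.7530, 2.4450, 2.4450, 3.8019, 3.8019]. The Fiedler value lambda_2 = 0.7530 is strictly positive, so the graph is connected. The eigenvalues sum to 14, which equals trace(L) = 2|E|. There is one zero in the spectrum, matching the 1 component.

0.7530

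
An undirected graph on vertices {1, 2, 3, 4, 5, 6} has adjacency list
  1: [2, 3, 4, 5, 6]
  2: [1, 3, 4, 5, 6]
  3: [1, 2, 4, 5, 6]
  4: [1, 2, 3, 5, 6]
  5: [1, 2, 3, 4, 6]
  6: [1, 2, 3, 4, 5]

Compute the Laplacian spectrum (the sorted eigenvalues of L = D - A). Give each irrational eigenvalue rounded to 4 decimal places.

[0, 6, 6, 6, 6, 6]

Each diagonal entry of L is the vertex degree and each off-diagonal entry is -1 where an edge is present, 0 otherwise; in the order [1, 2, 3, 4, 5, 6] the diagonal is [5, 5, 5, 5, 5, 5]. L is symmetric positive semidefinite, so every eigenvalue is real and nonnegative. The single zero eigenvalue shows the graph is connected. The eigenvalues sum to 30, which equals trace(L) = 2|E|.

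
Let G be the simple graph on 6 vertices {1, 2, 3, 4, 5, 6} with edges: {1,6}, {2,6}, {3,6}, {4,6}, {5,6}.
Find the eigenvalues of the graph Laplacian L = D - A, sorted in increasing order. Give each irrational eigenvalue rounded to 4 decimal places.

[0, 1, 1, 1, 1, 6]

With the vertex order [1, 2, 3, 4, 5, 6], the degrees are [1, 1, 1, 1, 1, 5], giving D = diag(1, 1, 1, 1, 1, 5) and L = D - A. L is symmetric positive semidefinite, so every eigenvalue is real and nonnegative. There is one zero in the spectrum, matching the 1 component.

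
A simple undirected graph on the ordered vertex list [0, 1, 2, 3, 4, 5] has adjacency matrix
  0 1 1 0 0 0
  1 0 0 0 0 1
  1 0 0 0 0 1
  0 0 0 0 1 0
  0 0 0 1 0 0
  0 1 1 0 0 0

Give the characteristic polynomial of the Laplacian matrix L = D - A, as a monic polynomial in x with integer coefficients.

x^6 - 10x^5 + 36x^4 - 56x^3 + 32x^2

Reading degrees in the order [0, 1, 2, 3, 4, 5] gives [2, 2, 2, 1, 1, 2]; set D = diag(2, 2, 2, 1, 1, 2) and form L = D - A. Computing det(xI - L) by cofactor expansion (or equivalently via sum-over-permutations) gives x^6 - 10x^5 + 36x^4 - 56x^3 + 32x^2. The coefficient of x^5 equals -trace(L) = -10, matching the sum of degrees. The eigenvalues sum to 10, which equals trace(L) = 2|E|.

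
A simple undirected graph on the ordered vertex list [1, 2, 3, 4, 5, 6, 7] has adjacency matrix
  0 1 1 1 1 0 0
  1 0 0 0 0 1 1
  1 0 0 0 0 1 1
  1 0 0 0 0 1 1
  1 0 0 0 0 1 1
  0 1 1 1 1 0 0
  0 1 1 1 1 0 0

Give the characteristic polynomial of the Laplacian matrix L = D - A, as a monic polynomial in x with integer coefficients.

With the vertex order [1, 2, 3, 4, 5, 6, 7], the degrees are [4, 3, 3, 3, 3, 4, 4], giving D = diag(4, 3, 3, 3, 3, 4, 4) and L = D - A. The eigenvalues of L are [0, 3, 3, 3, 4, 4, 7]; the characteristic polynomial is the product of (x - lambda_i), which multiplies out to x^7 - 24x^6 + 234x^5 - 1192x^4 + 3357x^3 - 4968x^2 + 3024x. The constant term is 0 because L is singular (the all-ones vector lies in its kernel). The eigenvalues sum to 24, which equals trace(L) = 2|E|.

x^7 - 24x^6 + 234x^5 - 1192x^4 + 3357x^3 - 4968x^2 + 3024x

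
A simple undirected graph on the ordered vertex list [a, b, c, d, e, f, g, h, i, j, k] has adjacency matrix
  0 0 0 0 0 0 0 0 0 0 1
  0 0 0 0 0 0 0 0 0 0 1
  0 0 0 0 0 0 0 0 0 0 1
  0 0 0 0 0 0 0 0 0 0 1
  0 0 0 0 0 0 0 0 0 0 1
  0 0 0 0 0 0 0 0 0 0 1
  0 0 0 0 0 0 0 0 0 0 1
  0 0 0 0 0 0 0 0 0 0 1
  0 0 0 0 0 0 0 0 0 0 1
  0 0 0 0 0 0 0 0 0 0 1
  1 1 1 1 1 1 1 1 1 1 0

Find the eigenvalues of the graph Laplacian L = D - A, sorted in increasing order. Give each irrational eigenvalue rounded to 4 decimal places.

[0, 1, 1, 1, 1, 1, 1, 1, 1, 1, 11]

With the vertex order [a, b, c, d, e, f, g, h, i, j, k], the degrees are [1, 1, 1, 1, 1, 1, 1, 1, 1, 1, 10], giving D = diag(1, 1, 1, 1, 1, 1, 1, 1, 1, 1, 10) and L = D - A. Diagonalising L (or applying a numerical eigensolver to the 11x11 matrix) gives the spectrum above. The single zero eigenvalue shows the graph is connected.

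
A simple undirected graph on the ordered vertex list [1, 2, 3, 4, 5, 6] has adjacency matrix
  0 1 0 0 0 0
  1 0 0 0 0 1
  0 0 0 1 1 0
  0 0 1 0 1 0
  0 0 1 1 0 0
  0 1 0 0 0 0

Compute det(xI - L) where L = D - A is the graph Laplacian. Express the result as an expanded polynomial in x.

x^6 - 10x^5 + 36x^4 - 54x^3 + 27x^2

With the vertex order [1, 2, 3, 4, 5, 6], the degrees are [1, 2, 2, 2, 2, 1], giving D = diag(1, 2, 2, 2, 2, 1) and L = D - A. The eigenvalues of L are [0, 0, 1, 3, 3, 3]; the characteristic polynomial is the product of (x - lambda_i), which multiplies out to x^6 - 10x^5 + 36x^4 - 54x^3 + 27x^2. The constant term is 0 because L is singular (the all-ones vector lies in its kernel). The largest eigenvalue, 3, is at most the vertex count 6. There are 2 zeros in the spectrum, matching the 2 components.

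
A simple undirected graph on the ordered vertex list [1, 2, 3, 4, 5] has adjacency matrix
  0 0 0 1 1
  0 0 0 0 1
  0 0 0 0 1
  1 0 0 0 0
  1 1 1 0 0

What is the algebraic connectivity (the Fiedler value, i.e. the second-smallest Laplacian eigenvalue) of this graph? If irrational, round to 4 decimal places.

With the vertex order [1, 2, 3, 4, 5], the degrees are [2, 1, 1, 1, 3], giving D = diag(2, 1, 1, 1, 3) and L = D - A. The smallest Laplacian eigenvalue is always 0. The next one, lambda_2 = 0.5188, measures how hard the graph is to disconnect: larger values mean better connectivity.

0.5188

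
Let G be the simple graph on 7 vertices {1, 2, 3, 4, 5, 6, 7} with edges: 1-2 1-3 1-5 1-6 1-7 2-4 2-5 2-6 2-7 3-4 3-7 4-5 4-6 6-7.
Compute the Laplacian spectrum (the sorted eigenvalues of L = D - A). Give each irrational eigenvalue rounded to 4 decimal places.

Reading degrees in the order [1, 2, 3, 4, 5, 6, 7] gives [5, 5, 3, 4, 3, 4, 4]; set D = diag(5, 5, 3, 4, 3, 4, 4) and form L = D - A. L is symmetric positive semidefinite, so every eigenvalue is real and nonnegative.

[0, 2.5858, 3.2679, 4, 5.4142, 6, 6.7321]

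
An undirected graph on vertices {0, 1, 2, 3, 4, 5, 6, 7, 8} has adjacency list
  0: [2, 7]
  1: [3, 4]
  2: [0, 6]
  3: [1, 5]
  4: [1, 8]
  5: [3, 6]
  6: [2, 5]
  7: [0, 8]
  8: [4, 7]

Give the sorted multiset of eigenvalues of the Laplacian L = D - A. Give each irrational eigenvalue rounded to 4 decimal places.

Reading degrees in the order [0, 1, 2, 3, 4, 5, 6, 7, 8] gives [2, 2, 2, 2, 2, 2, 2, 2, 2]; set D = diag(2, 2, 2, 2, 2, 2, 2, 2, 2) and form L = D - A. L is symmetric positive semidefinite, so every eigenvalue is real and nonnegative. The single zero eigenvalue shows the graph is connected.

[0, 0.4679, 0.4679, 1.6527, 1.6527, 3, 3, 3.8794, 3.8794]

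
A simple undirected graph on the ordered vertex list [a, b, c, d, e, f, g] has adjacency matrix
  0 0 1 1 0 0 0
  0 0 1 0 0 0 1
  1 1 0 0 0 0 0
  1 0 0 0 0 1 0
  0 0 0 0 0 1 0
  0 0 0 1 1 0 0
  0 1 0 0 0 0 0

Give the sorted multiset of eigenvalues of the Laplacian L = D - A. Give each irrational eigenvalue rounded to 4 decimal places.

[0, 0.1981, 0.7530, 1.5550, 2.4450, 3.2470, 3.8019]

Reading degrees in the order [a, b, c, d, e, f, g] gives [2, 2, 2, 2, 1, 2, 1]; set D = diag(2, 2, 2, 2, 1, 2, 1) and form L = D - A. Since every row of L sums to 0, the all-ones vector is in the kernel and 0 is an eigenvalue. The largest eigenvalue, 3.8019, is at most the vertex count 7. By the matrix-tree theorem the graph has (1/7) * product of the nonzero eigenvalues = 1 spanning tree.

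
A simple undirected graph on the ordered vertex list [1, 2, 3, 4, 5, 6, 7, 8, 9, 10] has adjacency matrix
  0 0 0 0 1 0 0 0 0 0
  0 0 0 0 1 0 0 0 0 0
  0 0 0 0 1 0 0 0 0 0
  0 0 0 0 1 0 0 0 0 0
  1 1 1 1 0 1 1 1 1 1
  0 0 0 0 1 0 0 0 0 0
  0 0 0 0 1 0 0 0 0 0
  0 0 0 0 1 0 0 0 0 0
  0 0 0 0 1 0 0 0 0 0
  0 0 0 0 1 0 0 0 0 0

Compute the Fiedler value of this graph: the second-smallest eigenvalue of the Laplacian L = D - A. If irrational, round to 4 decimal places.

With the vertex order [1, 2, 3, 4, 5, 6, 7, 8, 9, 10], the degrees are [1, 1, 1, 1, 9, 1, 1, 1, 1, 1], giving D = diag(1, 1, 1, 1, 9, 1, 1, 1, 1, 1) and L = D - A. The sorted Laplacian eigenvalues are [0, 1, 1, 1, 1, 1, 1, 1, 1, 10]; the algebraic connectivity is the second entry, 1. There is one zero in the spectrum, matching the 1 component.

1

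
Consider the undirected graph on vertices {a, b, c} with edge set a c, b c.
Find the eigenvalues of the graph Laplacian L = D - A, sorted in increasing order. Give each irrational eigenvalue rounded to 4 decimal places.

With the vertex order [a, b, c], the degrees are [1, 1, 2], giving D = diag(1, 1, 2) and L = D - A. Since every row of L sums to 0, the all-ones vector is in the kernel and 0 is an eigenvalue. There is one zero in the spectrum, matching the 1 component.

[0, 1, 3]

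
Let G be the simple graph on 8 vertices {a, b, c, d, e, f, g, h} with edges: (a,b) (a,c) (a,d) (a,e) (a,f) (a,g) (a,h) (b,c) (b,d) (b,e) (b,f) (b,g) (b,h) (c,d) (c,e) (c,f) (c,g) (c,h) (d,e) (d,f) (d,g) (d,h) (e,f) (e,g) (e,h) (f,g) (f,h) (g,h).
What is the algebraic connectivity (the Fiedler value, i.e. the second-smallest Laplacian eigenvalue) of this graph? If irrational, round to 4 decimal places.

With the vertex order [a, b, c, d, e, f, g, h], the degrees are [7, 7, 7, 7, 7, 7, 7, 7], giving D = diag(7, 7, 7, 7, 7, 7, 7, 7) and L = D - A. The smallest Laplacian eigenvalue is always 0. The next one, lambda_2 = 8, measures how hard the graph is to disconnect: larger values mean better connectivity. The eigenvalues sum to 56, which equals trace(L) = 2|E|.

8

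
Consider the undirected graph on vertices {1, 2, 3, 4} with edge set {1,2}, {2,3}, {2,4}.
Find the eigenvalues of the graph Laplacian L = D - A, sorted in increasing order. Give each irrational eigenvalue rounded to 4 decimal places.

Each diagonal entry of L is the vertex degree and each off-diagonal entry is -1 where an edge is present, 0 otherwise; in the order [1, 2, 3, 4] the diagonal is [1, 3, 1, 1]. L is symmetric positive semidefinite, so every eigenvalue is real and nonnegative.

[0, 1, 1, 4]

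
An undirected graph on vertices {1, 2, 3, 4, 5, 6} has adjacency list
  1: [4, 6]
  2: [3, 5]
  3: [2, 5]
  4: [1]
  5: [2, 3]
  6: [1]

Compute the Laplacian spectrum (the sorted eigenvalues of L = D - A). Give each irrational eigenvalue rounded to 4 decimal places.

With the vertex order [1, 2, 3, 4, 5, 6], the degrees are [2, 2, 2, 1, 2, 1], giving D = diag(2, 2, 2, 1, 2, 1) and L = D - A. The multiplicity of 0 as a Laplacian eigenvalue equals the number of connected components. The 2 zero eigenvalues correspond to the 2 connected components. There are 2 zeros in the spectrum, matching the 2 components.

[0, 0, 1, 3, 3, 3]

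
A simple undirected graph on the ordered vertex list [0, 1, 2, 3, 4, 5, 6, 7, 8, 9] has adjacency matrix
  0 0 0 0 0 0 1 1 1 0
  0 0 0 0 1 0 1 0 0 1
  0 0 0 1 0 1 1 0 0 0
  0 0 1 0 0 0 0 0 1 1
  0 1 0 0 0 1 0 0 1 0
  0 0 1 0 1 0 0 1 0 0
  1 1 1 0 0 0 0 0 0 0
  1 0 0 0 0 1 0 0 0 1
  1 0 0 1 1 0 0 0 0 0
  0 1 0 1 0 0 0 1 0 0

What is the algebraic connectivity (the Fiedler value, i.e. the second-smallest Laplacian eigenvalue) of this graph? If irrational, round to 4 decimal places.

2

Reading degrees in the order [0, 1, 2, 3, 4, 5, 6, 7, 8, 9] gives [3, 3, 3, 3, 3, 3, 3, 3, 3, 3]; set D = diag(3, 3, 3, 3, 3, 3, 3, 3, 3, 3) and form L = D - A. The sorted Laplacian eigenvalues are [0, 2, 2, 2, 2, 2, 5, 5, 5, 5]; the algebraic connectivity is the second entry, 2. There is one zero in the spectrum, matching the 1 component. By the matrix-tree theorem the graph has (1/10) * product of the nonzero eigenvalues = 2000 spanning trees.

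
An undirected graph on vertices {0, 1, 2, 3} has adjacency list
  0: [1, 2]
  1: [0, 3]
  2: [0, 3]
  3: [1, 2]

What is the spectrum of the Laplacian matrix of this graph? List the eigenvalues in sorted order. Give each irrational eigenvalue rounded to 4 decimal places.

[0, 2, 2, 4]

With the vertex order [0, 1, 2, 3], the degrees are [2, 2, 2, 2], giving D = diag(2, 2, 2, 2) and L = D - A. The multiplicity of 0 as a Laplacian eigenvalue equals the number of connected components. By the matrix-tree theorem the graph has (1/4) * product of the nonzero eigenvalues = 4 spanning trees. There is one zero in the spectrum, matching the 1 component.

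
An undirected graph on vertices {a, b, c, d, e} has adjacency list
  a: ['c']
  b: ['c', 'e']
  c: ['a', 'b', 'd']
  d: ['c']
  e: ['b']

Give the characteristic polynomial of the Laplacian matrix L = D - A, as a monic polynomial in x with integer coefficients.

x^5 - 8x^4 + 20x^3 - 18x^2 + 5x

With the vertex order [a, b, c, d, e], the degrees are [1, 2, 3, 1, 1], giving D = diag(1, 2, 3, 1, 1) and L = D - A. L has integer entries, so p(x) = det(xI - L) has integer coefficients. Expanding the determinant yields x^5 - 8x^4 + 20x^3 - 18x^2 + 5x. The coefficient of x^4 equals -trace(L) = -8, matching the sum of degrees. By the matrix-tree theorem the graph has (1/5) * product of the nonzero eigenvalues = 1 spanning tree.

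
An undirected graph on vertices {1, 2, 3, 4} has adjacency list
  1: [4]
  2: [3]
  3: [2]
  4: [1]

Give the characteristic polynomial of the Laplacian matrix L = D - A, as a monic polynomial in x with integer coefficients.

x^4 - 4x^3 + 4x^2

Reading degrees in the order [1, 2, 3, 4] gives [1, 1, 1, 1]; set D = diag(1, 1, 1, 1) and form L = D - A. L has integer entries, so p(x) = det(xI - L) has integer coefficients. Expanding the determinant yields x^4 - 4x^3 + 4x^2. The constant term is 0 because L is singular (the all-ones vector lies in its kernel). The eigenvalues sum to 4, which equals trace(L) = 2|E|. The largest eigenvalue, 2, is at most the vertex count 4.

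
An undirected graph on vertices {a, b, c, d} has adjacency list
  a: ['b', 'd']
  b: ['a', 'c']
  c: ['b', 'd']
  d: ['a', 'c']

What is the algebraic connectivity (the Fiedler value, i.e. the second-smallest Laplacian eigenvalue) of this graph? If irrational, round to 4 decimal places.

With the vertex order [a, b, c, d], the degrees are [2, 2, 2, 2], giving D = diag(2, 2, 2, 2) and L = D - A. The smallest Laplacian eigenvalue is always 0. The next one, lambda_2 = 2, measures how hard the graph is to disconnect: larger values mean better connectivity.

2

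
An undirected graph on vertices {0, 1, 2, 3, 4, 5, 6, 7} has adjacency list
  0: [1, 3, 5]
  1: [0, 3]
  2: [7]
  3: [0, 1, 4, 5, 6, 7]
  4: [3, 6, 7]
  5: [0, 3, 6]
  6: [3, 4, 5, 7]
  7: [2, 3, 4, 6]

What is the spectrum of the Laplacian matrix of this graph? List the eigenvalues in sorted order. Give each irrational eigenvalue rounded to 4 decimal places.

Each diagonal entry of L is the vertex degree and each off-diagonal entry is -1 where an edge is present, 0 otherwise; in the order [0, 1, 2, 3, 4, 5, 6, 7] the diagonal is [3, 2, 1, 6, 3, 3, 4, 4]. Diagonalising L (or applying a numerical eigensolver to the 8x8 matrix) gives the spectrum above. The single zero eigenvalue shows the graph is connected. The eigenvalues sum to 26, which equals trace(L) = 2|E|.

[0, 0.7495, 1.6120, 2.5428, 4, 4.6734, 5.3816, 7.0407]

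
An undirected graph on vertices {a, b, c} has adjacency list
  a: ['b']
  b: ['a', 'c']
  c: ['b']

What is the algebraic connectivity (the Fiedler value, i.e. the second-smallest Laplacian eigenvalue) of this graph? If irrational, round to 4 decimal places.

1

Reading degrees in the order [a, b, c] gives [1, 2, 1]; set D = diag(1, 2, 1) and form L = D - A. Computing the eigenvalues of L and sorting gives [0, 1, 3]. The Fiedler value lambda_2 = 1 is strictly positive, so the graph is connected. There is one zero in the spectrum, matching the 1 component.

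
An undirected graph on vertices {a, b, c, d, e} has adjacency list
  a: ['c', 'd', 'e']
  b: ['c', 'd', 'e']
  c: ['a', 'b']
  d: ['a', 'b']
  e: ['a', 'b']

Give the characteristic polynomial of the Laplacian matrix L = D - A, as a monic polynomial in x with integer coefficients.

x^5 - 12x^4 + 51x^3 - 92x^2 + 60x

Reading degrees in the order [a, b, c, d, e] gives [3, 3, 2, 2, 2]; set D = diag(3, 3, 2, 2, 2) and form L = D - A. L has integer entries, so p(x) = det(xI - L) has integer coefficients. Expanding the determinant yields x^5 - 12x^4 + 51x^3 - 92x^2 + 60x. The constant term is 0 because L is singular (the all-ones vector lies in its kernel).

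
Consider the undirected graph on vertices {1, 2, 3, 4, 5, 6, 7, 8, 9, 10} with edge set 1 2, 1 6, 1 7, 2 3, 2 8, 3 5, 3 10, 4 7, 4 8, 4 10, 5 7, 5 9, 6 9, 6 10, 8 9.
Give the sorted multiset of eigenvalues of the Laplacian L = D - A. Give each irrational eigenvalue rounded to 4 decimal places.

Each diagonal entry of L is the vertex degree and each off-diagonal entry is -1 where an edge is present, 0 otherwise; in the order [1, 2, 3, 4, 5, 6, 7, 8, 9, 10] the diagonal is [3, 3, 3, 3, 3, 3, 3, 3, 3, 3]. The multiplicity of 0 as a Laplacian eigenvalue equals the number of connected components. The single zero eigenvalue shows the graph is connected. The eigenvalues sum to 30, which equals trace(L) = 2|E|.

[0, 2, 2, 2, 2, 2, 5, 5, 5, 5]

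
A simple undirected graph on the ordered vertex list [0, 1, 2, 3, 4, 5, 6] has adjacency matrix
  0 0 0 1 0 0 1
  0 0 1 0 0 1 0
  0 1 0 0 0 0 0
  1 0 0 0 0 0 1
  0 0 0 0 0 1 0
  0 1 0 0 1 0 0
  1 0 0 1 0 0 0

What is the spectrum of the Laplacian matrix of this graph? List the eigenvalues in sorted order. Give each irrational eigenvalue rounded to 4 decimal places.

[0, 0, 0.5858, 2, 3, 3, 3.4142]

Each diagonal entry of L is the vertex degree and each off-diagonal entry is -1 where an edge is present, 0 otherwise; in the order [0, 1, 2, 3, 4, 5, 6] the diagonal is [2, 2, 1, 2, 1, 2, 2]. L is symmetric positive semidefinite, so every eigenvalue is real and nonnegative. The 2 zero eigenvalues correspond to the 2 connected components.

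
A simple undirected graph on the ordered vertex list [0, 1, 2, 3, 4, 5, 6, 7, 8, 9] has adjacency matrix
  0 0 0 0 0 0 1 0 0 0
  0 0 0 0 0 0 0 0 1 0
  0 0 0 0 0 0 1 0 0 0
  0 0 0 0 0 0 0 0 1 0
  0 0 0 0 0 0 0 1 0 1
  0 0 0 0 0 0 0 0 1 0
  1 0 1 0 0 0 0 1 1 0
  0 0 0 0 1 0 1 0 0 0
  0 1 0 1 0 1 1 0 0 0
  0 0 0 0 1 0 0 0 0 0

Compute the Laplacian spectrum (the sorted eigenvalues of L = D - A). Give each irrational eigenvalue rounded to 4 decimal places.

[0, 0.2022, 0.4696, 1, 1, 1, 1.4719, 3.0620, 4.1122, 5.6821]

With the vertex order [0, 1, 2, 3, 4, 5, 6, 7, 8, 9], the degrees are [1, 1, 1, 1, 2, 1, 4, 2, 4, 1], giving D = diag(1, 1, 1, 1, 2, 1, 4, 2, 4, 1) and L = D - A. Diagonalising L (or applying a numerical eigensolver to the 10x10 matrix) gives the spectrum above. The single zero eigenvalue shows the graph is connected. There is one zero in the spectrum, matching the 1 component.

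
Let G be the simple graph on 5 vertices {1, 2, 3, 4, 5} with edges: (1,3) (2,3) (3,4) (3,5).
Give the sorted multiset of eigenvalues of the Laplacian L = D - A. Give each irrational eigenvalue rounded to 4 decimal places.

[0, 1, 1, 1, 5]

Reading degrees in the order [1, 2, 3, 4, 5] gives [1, 1, 4, 1, 1]; set D = diag(1, 1, 4, 1, 1) and form L = D - A. L is symmetric positive semidefinite, so every eigenvalue is real and nonnegative. By the matrix-tree theorem the graph has (1/5) * product of the nonzero eigenvalues = 1 spanning tree.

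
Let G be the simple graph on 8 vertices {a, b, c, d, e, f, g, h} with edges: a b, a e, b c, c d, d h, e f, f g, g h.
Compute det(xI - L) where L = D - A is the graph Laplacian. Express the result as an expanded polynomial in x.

With the vertex order [a, b, c, d, e, f, g, h], the degrees are [2, 2, 2, 2, 2, 2, 2, 2], giving D = diag(2, 2, 2, 2, 2, 2, 2, 2) and L = D - A. L has integer entries, so p(x) = det(xI - L) has integer coefficients. Expanding the determinant yields x^8 - 16x^7 + 104x^6 - 352x^5 + 660x^4 - 672x^3 + 336x^2 - 64x. The constant term is 0 because L is singular (the all-ones vector lies in its kernel). There is one zero in the spectrum, matching the 1 component. The largest eigenvalue, 4, is at most the vertex count 8.

x^8 - 16x^7 + 104x^6 - 352x^5 + 660x^4 - 672x^3 + 336x^2 - 64x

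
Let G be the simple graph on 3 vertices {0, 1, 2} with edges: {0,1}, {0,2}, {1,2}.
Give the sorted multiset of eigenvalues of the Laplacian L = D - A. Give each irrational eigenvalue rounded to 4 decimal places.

[0, 3, 3]

With the vertex order [0, 1, 2], the degrees are [2, 2, 2], giving D = diag(2, 2, 2) and L = D - A. The multiplicity of 0 as a Laplacian eigenvalue equals the number of connected components. The single zero eigenvalue shows the graph is connected. There is one zero in the spectrum, matching the 1 component.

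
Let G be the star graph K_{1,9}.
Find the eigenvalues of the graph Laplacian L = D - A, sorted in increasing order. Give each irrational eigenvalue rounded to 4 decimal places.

[0, 1, 1, 1, 1, 1, 1, 1, 1, 10]

The graph has 10 vertices and degree multiset [9, 1, 1, 1, 1, 1, 1, 1, 1, 1]; D is the diagonal matrix of degrees and L = D - A. The multiplicity of 0 as a Laplacian eigenvalue equals the number of connected components. The single zero eigenvalue shows the graph is connected. The eigenvalues sum to 18, which equals trace(L) = 2|E|.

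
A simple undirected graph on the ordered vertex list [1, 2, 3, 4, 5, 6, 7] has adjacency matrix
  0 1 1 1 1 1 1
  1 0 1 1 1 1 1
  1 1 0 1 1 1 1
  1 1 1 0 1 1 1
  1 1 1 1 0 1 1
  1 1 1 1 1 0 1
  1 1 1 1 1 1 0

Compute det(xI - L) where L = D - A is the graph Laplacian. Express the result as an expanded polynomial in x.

Each diagonal entry of L is the vertex degree and each off-diagonal entry is -1 where an edge is present, 0 otherwise; in the order [1, 2, 3, 4, 5, 6, 7] the diagonal is [6, 6, 6, 6, 6, 6, 6]. Computing det(xI - L) by cofactor expansion (or equivalently via sum-over-permutations) gives x^7 - 42x^6 + 735x^5 - 6860x^4 + 36015x^3 - 100842x^2 + 117649x. The coefficient of x^6 equals -trace(L) = -42, matching the sum of degrees. There is one zero in the spectrum, matching the 1 component.

x^7 - 42x^6 + 735x^5 - 6860x^4 + 36015x^3 - 100842x^2 + 117649x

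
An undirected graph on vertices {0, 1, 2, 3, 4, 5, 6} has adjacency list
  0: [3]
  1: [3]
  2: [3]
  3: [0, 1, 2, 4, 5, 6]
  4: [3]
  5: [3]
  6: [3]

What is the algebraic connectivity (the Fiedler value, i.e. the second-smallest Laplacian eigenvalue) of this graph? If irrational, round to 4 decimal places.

1

Reading degrees in the order [0, 1, 2, 3, 4, 5, 6] gives [1, 1, 1, 6, 1, 1, 1]; set D = diag(1, 1, 1, 6, 1, 1, 1) and form L = D - A. Computing the eigenvalues of L and sorting gives [0, 1, 1, 1, 1, 1, 7]. The Fiedler value lambda_2 = 1 is strictly positive, so the graph is connected.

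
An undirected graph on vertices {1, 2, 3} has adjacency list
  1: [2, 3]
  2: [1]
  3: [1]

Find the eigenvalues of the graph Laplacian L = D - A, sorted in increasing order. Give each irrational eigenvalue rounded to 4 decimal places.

Each diagonal entry of L is the vertex degree and each off-diagonal entry is -1 where an edge is present, 0 otherwise; in the order [1, 2, 3] the diagonal is [2, 1, 1]. L is symmetric positive semidefinite, so every eigenvalue is real and nonnegative. The single zero eigenvalue shows the graph is connected. The eigenvalues sum to 4, which equals trace(L) = 2|E|.

[0, 1, 3]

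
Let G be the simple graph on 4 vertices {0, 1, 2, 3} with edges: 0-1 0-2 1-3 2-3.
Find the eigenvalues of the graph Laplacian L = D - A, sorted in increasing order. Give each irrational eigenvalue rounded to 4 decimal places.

[0, 2, 2, 4]

Each diagonal entry of L is the vertex degree and each off-diagonal entry is -1 where an edge is present, 0 otherwise; in the order [0, 1, 2, 3] the diagonal is [2, 2, 2, 2]. L is symmetric positive semidefinite, so every eigenvalue is real and nonnegative. The eigenvalues sum to 8, which equals trace(L) = 2|E|. The largest eigenvalue, 4, is at most the vertex count 4.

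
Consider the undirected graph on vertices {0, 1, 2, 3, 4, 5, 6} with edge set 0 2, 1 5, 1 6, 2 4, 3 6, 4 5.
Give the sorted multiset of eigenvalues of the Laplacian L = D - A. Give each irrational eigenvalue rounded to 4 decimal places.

Each diagonal entry of L is the vertex degree and each off-diagonal entry is -1 where an edge is present, 0 otherwise; in the order [0, 1, 2, 3, 4, 5, 6] the diagonal is [1, 2, 2, 1, 2, 2, 2]. L is symmetric positive semidefinite, so every eigenvalue is real and nonnegative. There is one zero in the spectrum, matching the 1 component.

[0, 0.1981, 0.7530, 1.5550, 2.4450, 3.2470, 3.8019]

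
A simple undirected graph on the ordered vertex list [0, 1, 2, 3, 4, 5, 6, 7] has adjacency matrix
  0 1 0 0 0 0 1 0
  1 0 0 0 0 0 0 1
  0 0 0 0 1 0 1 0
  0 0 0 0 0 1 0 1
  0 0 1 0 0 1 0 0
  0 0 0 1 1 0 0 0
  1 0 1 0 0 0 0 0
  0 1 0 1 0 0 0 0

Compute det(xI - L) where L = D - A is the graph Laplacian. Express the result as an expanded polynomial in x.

x^8 - 16x^7 + 104x^6 - 352x^5 + 660x^4 - 672x^3 + 336x^2 - 64x

Reading degrees in the order [0, 1, 2, 3, 4, 5, 6, 7] gives [2, 2, 2, 2, 2, 2, 2, 2]; set D = diag(2, 2, 2, 2, 2, 2, 2, 2) and form L = D - A. Computing det(xI - L) by cofactor expansion (or equivalently via sum-over-permutations) gives x^8 - 16x^7 + 104x^6 - 352x^5 + 660x^4 - 672x^3 + 336x^2 - 64x. The constant term is 0 because L is singular (the all-ones vector lies in its kernel). There is one zero in the spectrum, matching the 1 component.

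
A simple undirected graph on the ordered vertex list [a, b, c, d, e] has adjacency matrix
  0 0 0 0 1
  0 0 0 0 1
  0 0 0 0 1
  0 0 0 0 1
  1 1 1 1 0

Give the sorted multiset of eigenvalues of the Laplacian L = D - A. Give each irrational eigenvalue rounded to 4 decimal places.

With the vertex order [a, b, c, d, e], the degrees are [1, 1, 1, 1, 4], giving D = diag(1, 1, 1, 1, 4) and L = D - A. The multiplicity of 0 as a Laplacian eigenvalue equals the number of connected components. The eigenvalues sum to 8, which equals trace(L) = 2|E|.

[0, 1, 1, 1, 5]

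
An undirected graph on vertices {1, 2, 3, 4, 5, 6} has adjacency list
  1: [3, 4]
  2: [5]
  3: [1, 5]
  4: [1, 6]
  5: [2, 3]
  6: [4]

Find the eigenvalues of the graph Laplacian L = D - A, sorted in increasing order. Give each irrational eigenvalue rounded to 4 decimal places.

[0, 0.2679, 1, 2, 3, 3.7321]

With the vertex order [1, 2, 3, 4, 5, 6], the degrees are [2, 1, 2, 2, 2, 1], giving D = diag(2, 1, 2, 2, 2, 1) and L = D - A. The multiplicity of 0 as a Laplacian eigenvalue equals the number of connected components. By the matrix-tree theorem the graph has (1/6) * product of the nonzero eigenvalues = 1 spanning tree. The eigenvalues sum to 10, which equals trace(L) = 2|E|.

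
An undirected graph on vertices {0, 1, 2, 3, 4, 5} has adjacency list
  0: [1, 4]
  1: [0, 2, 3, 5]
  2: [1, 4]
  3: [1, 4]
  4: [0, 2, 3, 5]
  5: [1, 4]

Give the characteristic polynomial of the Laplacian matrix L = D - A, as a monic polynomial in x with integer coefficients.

With the vertex order [0, 1, 2, 3, 4, 5], the degrees are [2, 4, 2, 2, 4, 2], giving D = diag(2, 4, 2, 2, 4, 2) and L = D - A. Computing det(xI - L) by cofactor expansion (or equivalently via sum-over-permutations) gives x^6 - 16x^5 + 96x^4 - 272x^3 + 368x^2 - 192x. The constant term is 0 because L is singular (the all-ones vector lies in its kernel). The eigenvalues sum to 16, which equals trace(L) = 2|E|. The largest eigenvalue, 6, is at most the vertex count 6.

x^6 - 16x^5 + 96x^4 - 272x^3 + 368x^2 - 192x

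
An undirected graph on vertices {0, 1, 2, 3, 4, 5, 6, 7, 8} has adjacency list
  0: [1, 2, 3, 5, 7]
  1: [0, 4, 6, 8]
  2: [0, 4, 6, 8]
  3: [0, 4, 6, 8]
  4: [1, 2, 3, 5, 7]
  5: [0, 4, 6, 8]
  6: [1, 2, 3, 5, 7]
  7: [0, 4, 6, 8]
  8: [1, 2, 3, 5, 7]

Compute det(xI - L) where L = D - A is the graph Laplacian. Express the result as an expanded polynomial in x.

x^9 - 40x^8 + 690x^7 - 6720x^6 + 40485x^5 - 154704x^4 + 366560x^3 - 492800x^2 + 288000x

Reading degrees in the order [0, 1, 2, 3, 4, 5, 6, 7, 8] gives [5, 4, 4, 4, 5, 4, 5, 4, 5]; set D = diag(5, 4, 4, 4, 5, 4, 5, 4, 5) and form L = D - A. L has integer entries, so p(x) = det(xI - L) has integer coefficients. Expanding the determinant yields x^9 - 40x^8 + 690x^7 - 6720x^6 + 40485x^5 - 154704x^4 + 366560x^3 - 492800x^2 + 288000x. Since p(0) = det(-L) = 0, x divides p(x). The eigenvalues sum to 40, which equals trace(L) = 2|E|.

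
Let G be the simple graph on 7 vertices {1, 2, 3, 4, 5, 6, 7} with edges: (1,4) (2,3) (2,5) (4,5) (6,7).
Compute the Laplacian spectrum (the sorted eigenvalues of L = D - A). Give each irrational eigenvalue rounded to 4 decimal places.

[0, 0, 0.3820, 1.3820, 2, 2.6180, 3.6180]

Each diagonal entry of L is the vertex degree and each off-diagonal entry is -1 where an edge is present, 0 otherwise; in the order [1, 2, 3, 4, 5, 6, 7] the diagonal is [1, 2, 1, 2, 2, 1, 1]. Diagonalising L (or applying a numerical eigensolver to the 7x7 matrix) gives the spectrum above. The 2 zero eigenvalues correspond to the 2 connected components. The largest eigenvalue, 3.6180, is at most the vertex count 7.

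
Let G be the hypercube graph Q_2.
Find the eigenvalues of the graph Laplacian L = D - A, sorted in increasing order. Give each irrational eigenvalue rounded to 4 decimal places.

The graph has 4 vertices and degree multiset [2, 2, 2, 2]; D is the diagonal matrix of degrees and L = D - A. Since every row of L sums to 0, the all-ones vector is in the kernel and 0 is an eigenvalue. The single zero eigenvalue shows the graph is connected. By the matrix-tree theorem the graph has (1/4) * product of the nonzero eigenvalues = 4 spanning trees. The eigenvalues sum to 8, which equals trace(L) = 2|E|.

[0, 2, 2, 4]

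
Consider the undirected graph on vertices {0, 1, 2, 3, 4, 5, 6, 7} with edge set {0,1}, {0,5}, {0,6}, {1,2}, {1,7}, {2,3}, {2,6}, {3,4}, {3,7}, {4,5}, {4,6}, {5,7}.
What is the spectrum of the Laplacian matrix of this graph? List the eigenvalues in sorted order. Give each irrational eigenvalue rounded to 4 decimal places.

[0, 2, 2, 2, 4, 4, 4, 6]

Each diagonal entry of L is the vertex degree and each off-diagonal entry is -1 where an edge is present, 0 otherwise; in the order [0, 1, 2, 3, 4, 5, 6, 7] the diagonal is [3, 3, 3, 3, 3, 3, 3, 3]. Diagonalising L (or applying a numerical eigensolver to the 8x8 matrix) gives the spectrum above. The single zero eigenvalue shows the graph is connected.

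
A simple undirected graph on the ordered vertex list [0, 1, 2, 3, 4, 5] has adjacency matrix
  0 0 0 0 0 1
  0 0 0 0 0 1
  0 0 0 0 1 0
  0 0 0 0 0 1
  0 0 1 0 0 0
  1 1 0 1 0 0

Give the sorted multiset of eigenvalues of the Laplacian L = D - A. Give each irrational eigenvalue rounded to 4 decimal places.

Each diagonal entry of L is the vertex degree and each off-diagonal entry is -1 where an edge is present, 0 otherwise; in the order [0, 1, 2, 3, 4, 5] the diagonal is [1, 1, 1, 1, 1, 3]. Since every row of L sums to 0, the all-ones vector is in the kernel and 0 is an eigenvalue. The 2 zero eigenvalues correspond to the 2 connected components. The eigenvalues sum to 8, which equals trace(L) = 2|E|.

[0, 0, 1, 1, 2, 4]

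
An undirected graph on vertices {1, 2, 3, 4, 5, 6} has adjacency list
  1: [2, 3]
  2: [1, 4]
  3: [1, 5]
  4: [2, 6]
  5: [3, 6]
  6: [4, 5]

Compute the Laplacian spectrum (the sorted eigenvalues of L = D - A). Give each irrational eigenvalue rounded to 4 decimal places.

Reading degrees in the order [1, 2, 3, 4, 5, 6] gives [2, 2, 2, 2, 2, 2]; set D = diag(2, 2, 2, 2, 2, 2) and form L = D - A. L is symmetric positive semidefinite, so every eigenvalue is real and nonnegative. The single zero eigenvalue shows the graph is connected. By the matrix-tree theorem the graph has (1/6) * product of the nonzero eigenvalues = 6 spanning trees.

[0, 1, 1, 3, 3, 4]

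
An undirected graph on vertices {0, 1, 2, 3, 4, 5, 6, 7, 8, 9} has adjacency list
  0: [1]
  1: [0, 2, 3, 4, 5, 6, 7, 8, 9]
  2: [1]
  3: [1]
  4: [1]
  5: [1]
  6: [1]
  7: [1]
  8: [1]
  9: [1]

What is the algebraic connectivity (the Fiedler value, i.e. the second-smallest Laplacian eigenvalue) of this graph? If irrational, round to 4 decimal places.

Each diagonal entry of L is the vertex degree and each off-diagonal entry is -1 where an edge is present, 0 otherwise; in the order [0, 1, 2, 3, 4, 5, 6, 7, 8, 9] the diagonal is [1, 9, 1, 1, 1, 1, 1, 1, 1, 1]. Computing the eigenvalues of L and sorting gives [0, 1, 1, 1, 1, 1, 1, 1, 1, 10]. The Fiedler value lambda_2 = 1 is strictly positive, so the graph is connected. There is one zero in the spectrum, matching the 1 component. The largest eigenvalue, 10, is at most the vertex count 10.

1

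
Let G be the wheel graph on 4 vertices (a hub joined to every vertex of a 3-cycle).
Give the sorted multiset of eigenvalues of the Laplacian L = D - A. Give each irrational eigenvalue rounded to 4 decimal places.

The graph has 4 vertices and degree multiset [3, 3, 3, 3]; D is the diagonal matrix of degrees and L = D - A. Diagonalising L (or applying a numerical eigensolver to the 4x4 matrix) gives the spectrum above. There is one zero in the spectrum, matching the 1 component.

[0, 4, 4, 4]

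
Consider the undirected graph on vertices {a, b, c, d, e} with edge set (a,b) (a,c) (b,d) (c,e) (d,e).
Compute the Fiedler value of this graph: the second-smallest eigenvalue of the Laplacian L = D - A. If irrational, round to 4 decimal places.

1.3820

With the vertex order [a, b, c, d, e], the degrees are [2, 2, 2, 2, 2], giving D = diag(2, 2, 2, 2, 2) and L = D - A. The sorted Laplacian eigenvalues are [0, 1.3820, 1.3820, 3.6180, 3.6180]; the algebraic connectivity is the second entry, 1.3820. There is one zero in the spectrum, matching the 1 component.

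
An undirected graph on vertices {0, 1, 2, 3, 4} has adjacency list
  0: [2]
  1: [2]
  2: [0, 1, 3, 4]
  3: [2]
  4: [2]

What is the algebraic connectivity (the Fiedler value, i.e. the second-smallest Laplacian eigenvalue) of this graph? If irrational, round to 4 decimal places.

1

With the vertex order [0, 1, 2, 3, 4], the degrees are [1, 1, 4, 1, 1], giving D = diag(1, 1, 4, 1, 1) and L = D - A. The sorted Laplacian eigenvalues are [0, 1, 1, 1, 5]; the algebraic connectivity is the second entry, 1. The largest eigenvalue, 5, is at most the vertex count 5. The eigenvalues sum to 8, which equals trace(L) = 2|E|.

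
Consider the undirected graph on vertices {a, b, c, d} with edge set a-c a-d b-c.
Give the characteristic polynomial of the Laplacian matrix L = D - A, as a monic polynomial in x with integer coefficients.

With the vertex order [a, b, c, d], the degrees are [2, 1, 2, 1], giving D = diag(2, 1, 2, 1) and L = D - A. Computing det(xI - L) by cofactor expansion (or equivalently via sum-over-permutations) gives x^4 - 6x^3 + 10x^2 - 4x. The coefficient of x^3 equals -trace(L) = -6, matching the sum of degrees. The eigenvalues sum to 6, which equals trace(L) = 2|E|. There is one zero in the spectrum, matching the 1 component.

x^4 - 6x^3 + 10x^2 - 4x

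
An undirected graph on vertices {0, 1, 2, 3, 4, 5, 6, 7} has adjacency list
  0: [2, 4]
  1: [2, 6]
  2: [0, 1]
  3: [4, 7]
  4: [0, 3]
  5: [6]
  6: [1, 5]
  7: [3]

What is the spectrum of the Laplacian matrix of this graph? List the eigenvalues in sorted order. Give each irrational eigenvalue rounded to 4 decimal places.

With the vertex order [0, 1, 2, 3, 4, 5, 6, 7], the degrees are [2, 2, 2, 2, 2, 1, 2, 1], giving D = diag(2, 2, 2, 2, 2, 1, 2, 1) and L = D - A. L is symmetric positive semidefinite, so every eigenvalue is real and nonnegative.

[0, 0.1522, 0.5858, 1.2346, 2, 2.7654, 3.4142, 3.8478]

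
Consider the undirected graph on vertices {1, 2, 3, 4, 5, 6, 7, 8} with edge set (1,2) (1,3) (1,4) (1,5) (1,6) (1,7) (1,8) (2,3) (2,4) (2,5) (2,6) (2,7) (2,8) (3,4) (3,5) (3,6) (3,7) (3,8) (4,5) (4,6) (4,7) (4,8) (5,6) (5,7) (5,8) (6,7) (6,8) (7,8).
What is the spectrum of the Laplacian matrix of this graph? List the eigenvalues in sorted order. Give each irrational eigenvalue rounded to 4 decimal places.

Reading degrees in the order [1, 2, 3, 4, 5, 6, 7, 8] gives [7, 7, 7, 7, 7, 7, 7, 7]; set D = diag(7, 7, 7, 7, 7, 7, 7, 7) and form L = D - A. L is symmetric positive semidefinite, so every eigenvalue is real and nonnegative. The single zero eigenvalue shows the graph is connected.

[0, 8, 8, 8, 8, 8, 8, 8]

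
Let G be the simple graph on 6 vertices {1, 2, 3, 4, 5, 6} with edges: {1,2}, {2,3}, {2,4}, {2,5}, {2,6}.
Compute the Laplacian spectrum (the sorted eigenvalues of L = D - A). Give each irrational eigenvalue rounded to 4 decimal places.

With the vertex order [1, 2, 3, 4, 5, 6], the degrees are [1, 5, 1, 1, 1, 1], giving D = diag(1, 5, 1, 1, 1, 1) and L = D - A. The multiplicity of 0 as a Laplacian eigenvalue equals the number of connected components. The largest eigenvalue, 6, is at most the vertex count 6.

[0, 1, 1, 1, 1, 6]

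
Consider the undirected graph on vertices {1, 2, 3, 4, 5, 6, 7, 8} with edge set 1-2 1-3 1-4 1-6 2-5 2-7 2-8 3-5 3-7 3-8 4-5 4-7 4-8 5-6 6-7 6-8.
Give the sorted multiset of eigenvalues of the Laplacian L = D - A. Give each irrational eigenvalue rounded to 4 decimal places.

Reading degrees in the order [1, 2, 3, 4, 5, 6, 7, 8] gives [4, 4, 4, 4, 4, 4, 4, 4]; set D = diag(4, 4, 4, 4, 4, 4, 4, 4) and form L = D - A. Since every row of L sums to 0, the all-ones vector is in the kernel and 0 is an eigenvalue. The single zero eigenvalue shows the graph is connected.

[0, 4, 4, 4, 4, 4, 4, 8]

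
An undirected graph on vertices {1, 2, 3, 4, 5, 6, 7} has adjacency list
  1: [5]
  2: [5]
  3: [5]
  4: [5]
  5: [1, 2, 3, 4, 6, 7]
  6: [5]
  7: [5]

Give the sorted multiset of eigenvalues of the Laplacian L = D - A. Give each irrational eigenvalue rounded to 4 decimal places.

Reading degrees in the order [1, 2, 3, 4, 5, 6, 7] gives [1, 1, 1, 1, 6, 1, 1]; set D = diag(1, 1, 1, 1, 6, 1, 1) and form L = D - A. Since every row of L sums to 0, the all-ones vector is in the kernel and 0 is an eigenvalue. The single zero eigenvalue shows the graph is connected.

[0, 1, 1, 1, 1, 1, 7]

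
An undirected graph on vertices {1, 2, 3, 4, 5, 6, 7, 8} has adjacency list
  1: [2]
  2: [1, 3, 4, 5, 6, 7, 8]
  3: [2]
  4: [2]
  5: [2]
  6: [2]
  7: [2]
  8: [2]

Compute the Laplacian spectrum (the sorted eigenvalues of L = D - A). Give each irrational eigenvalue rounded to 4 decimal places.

Each diagonal entry of L is the vertex degree and each off-diagonal entry is -1 where an edge is present, 0 otherwise; in the order [1, 2, 3, 4, 5, 6, 7, 8] the diagonal is [1, 7, 1, 1, 1, 1, 1, 1]. Diagonalising L (or applying a numerical eigensolver to the 8x8 matrix) gives the spectrum above. There is one zero in the spectrum, matching the 1 component.

[0, 1, 1, 1, 1, 1, 1, 8]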